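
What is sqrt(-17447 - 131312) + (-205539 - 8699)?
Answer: -214238 + I*sqrt(148759) ≈ -2.1424e+5 + 385.69*I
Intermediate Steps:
sqrt(-17447 - 131312) + (-205539 - 8699) = sqrt(-148759) - 214238 = I*sqrt(148759) - 214238 = -214238 + I*sqrt(148759)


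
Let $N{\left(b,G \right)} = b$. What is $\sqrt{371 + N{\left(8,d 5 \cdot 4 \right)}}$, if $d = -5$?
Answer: $\sqrt{379} \approx 19.468$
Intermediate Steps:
$\sqrt{371 + N{\left(8,d 5 \cdot 4 \right)}} = \sqrt{371 + 8} = \sqrt{379}$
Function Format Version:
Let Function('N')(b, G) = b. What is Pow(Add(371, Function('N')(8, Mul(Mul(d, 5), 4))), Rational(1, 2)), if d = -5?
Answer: Pow(379, Rational(1, 2)) ≈ 19.468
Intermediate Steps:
Pow(Add(371, Function('N')(8, Mul(Mul(d, 5), 4))), Rational(1, 2)) = Pow(Add(371, 8), Rational(1, 2)) = Pow(379, Rational(1, 2))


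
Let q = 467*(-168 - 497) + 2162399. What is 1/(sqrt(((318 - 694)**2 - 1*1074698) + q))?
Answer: sqrt(102058)/306174 ≈ 0.0010434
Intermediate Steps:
q = 1851844 (q = 467*(-665) + 2162399 = -310555 + 2162399 = 1851844)
1/(sqrt(((318 - 694)**2 - 1*1074698) + q)) = 1/(sqrt(((318 - 694)**2 - 1*1074698) + 1851844)) = 1/(sqrt(((-376)**2 - 1074698) + 1851844)) = 1/(sqrt((141376 - 1074698) + 1851844)) = 1/(sqrt(-933322 + 1851844)) = 1/(sqrt(918522)) = 1/(3*sqrt(102058)) = sqrt(102058)/306174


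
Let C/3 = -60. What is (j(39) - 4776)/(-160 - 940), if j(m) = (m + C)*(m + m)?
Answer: 717/50 ≈ 14.340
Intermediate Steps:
C = -180 (C = 3*(-60) = -180)
j(m) = 2*m*(-180 + m) (j(m) = (m - 180)*(m + m) = (-180 + m)*(2*m) = 2*m*(-180 + m))
(j(39) - 4776)/(-160 - 940) = (2*39*(-180 + 39) - 4776)/(-160 - 940) = (2*39*(-141) - 4776)/(-1100) = (-10998 - 4776)*(-1/1100) = -15774*(-1/1100) = 717/50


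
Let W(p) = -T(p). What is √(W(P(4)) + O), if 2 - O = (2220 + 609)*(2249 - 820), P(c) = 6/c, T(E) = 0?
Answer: I*√4042639 ≈ 2010.6*I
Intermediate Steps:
W(p) = 0 (W(p) = -1*0 = 0)
O = -4042639 (O = 2 - (2220 + 609)*(2249 - 820) = 2 - 2829*1429 = 2 - 1*4042641 = 2 - 4042641 = -4042639)
√(W(P(4)) + O) = √(0 - 4042639) = √(-4042639) = I*√4042639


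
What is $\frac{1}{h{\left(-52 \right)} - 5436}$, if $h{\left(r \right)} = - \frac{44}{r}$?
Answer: $- \frac{13}{70657} \approx -0.00018399$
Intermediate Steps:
$\frac{1}{h{\left(-52 \right)} - 5436} = \frac{1}{- \frac{44}{-52} - 5436} = \frac{1}{\left(-44\right) \left(- \frac{1}{52}\right) - 5436} = \frac{1}{\frac{11}{13} - 5436} = \frac{1}{- \frac{70657}{13}} = - \frac{13}{70657}$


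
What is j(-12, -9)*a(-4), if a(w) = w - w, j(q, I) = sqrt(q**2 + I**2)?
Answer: 0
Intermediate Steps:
j(q, I) = sqrt(I**2 + q**2)
a(w) = 0
j(-12, -9)*a(-4) = sqrt((-9)**2 + (-12)**2)*0 = sqrt(81 + 144)*0 = sqrt(225)*0 = 15*0 = 0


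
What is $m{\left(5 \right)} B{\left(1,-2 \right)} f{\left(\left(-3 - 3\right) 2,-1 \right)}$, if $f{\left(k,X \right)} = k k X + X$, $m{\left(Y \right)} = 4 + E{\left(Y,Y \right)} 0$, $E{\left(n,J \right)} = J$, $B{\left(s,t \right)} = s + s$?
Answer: $-1160$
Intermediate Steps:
$B{\left(s,t \right)} = 2 s$
$m{\left(Y \right)} = 4$ ($m{\left(Y \right)} = 4 + Y 0 = 4 + 0 = 4$)
$f{\left(k,X \right)} = X + X k^{2}$ ($f{\left(k,X \right)} = k^{2} X + X = X k^{2} + X = X + X k^{2}$)
$m{\left(5 \right)} B{\left(1,-2 \right)} f{\left(\left(-3 - 3\right) 2,-1 \right)} = 4 \cdot 2 \cdot 1 \left(- (1 + \left(\left(-3 - 3\right) 2\right)^{2})\right) = 4 \cdot 2 \left(- (1 + \left(\left(-6\right) 2\right)^{2})\right) = 8 \left(- (1 + \left(-12\right)^{2})\right) = 8 \left(- (1 + 144)\right) = 8 \left(\left(-1\right) 145\right) = 8 \left(-145\right) = -1160$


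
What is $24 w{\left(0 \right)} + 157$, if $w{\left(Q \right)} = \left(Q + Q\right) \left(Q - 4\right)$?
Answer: $157$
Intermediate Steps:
$w{\left(Q \right)} = 2 Q \left(-4 + Q\right)$
$24 w{\left(0 \right)} + 157 = 24 \cdot 2 \cdot 0 \left(-4 + 0\right) + 157 = 24 \cdot 2 \cdot 0 \left(-4\right) + 157 = 24 \cdot 0 + 157 = 0 + 157 = 157$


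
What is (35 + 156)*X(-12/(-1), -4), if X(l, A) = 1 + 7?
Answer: 1528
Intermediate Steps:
X(l, A) = 8
(35 + 156)*X(-12/(-1), -4) = (35 + 156)*8 = 191*8 = 1528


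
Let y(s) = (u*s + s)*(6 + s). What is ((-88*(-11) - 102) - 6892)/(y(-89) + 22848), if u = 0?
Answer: -6026/30235 ≈ -0.19931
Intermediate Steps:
y(s) = s*(6 + s) (y(s) = (0*s + s)*(6 + s) = (0 + s)*(6 + s) = s*(6 + s))
((-88*(-11) - 102) - 6892)/(y(-89) + 22848) = ((-88*(-11) - 102) - 6892)/(-89*(6 - 89) + 22848) = ((968 - 102) - 6892)/(-89*(-83) + 22848) = (866 - 6892)/(7387 + 22848) = -6026/30235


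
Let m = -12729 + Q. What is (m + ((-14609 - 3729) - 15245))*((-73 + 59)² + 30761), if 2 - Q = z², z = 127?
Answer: -1932924123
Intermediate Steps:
Q = -16127 (Q = 2 - 1*127² = 2 - 1*16129 = 2 - 16129 = -16127)
m = -28856 (m = -12729 - 16127 = -28856)
(m + ((-14609 - 3729) - 15245))*((-73 + 59)² + 30761) = (-28856 + ((-14609 - 3729) - 15245))*((-73 + 59)² + 30761) = (-28856 + (-18338 - 15245))*((-14)² + 30761) = (-28856 - 33583)*(196 + 30761) = -62439*30957 = -1932924123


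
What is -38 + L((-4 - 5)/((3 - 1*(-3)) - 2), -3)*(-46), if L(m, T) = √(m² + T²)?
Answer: -421/2 ≈ -210.50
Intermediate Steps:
L(m, T) = √(T² + m²)
-38 + L((-4 - 5)/((3 - 1*(-3)) - 2), -3)*(-46) = -38 + √((-3)² + ((-4 - 5)/((3 - 1*(-3)) - 2))²)*(-46) = -38 + √(9 + (-9/((3 + 3) - 2))²)*(-46) = -38 + √(9 + (-9/(6 - 2))²)*(-46) = -38 + √(9 + (-9/4)²)*(-46) = -38 + √(9 + 81/16)*(-46) = -38 + √(225/16)*(-46) = -38 + (15/4)*(-46) = -38 - 345/2 = -421/2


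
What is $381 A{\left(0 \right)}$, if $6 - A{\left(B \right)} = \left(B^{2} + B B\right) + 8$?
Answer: $-762$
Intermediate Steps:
$A{\left(B \right)} = -2 - 2 B^{2}$ ($A{\left(B \right)} = 6 - \left(\left(B^{2} + B B\right) + 8\right) = 6 - \left(\left(B^{2} + B^{2}\right) + 8\right) = 6 - \left(2 B^{2} + 8\right) = 6 - \left(8 + 2 B^{2}\right) = -2 - 2 B^{2}$)
$381 A{\left(0 \right)} = 381 \left(-2 - 2 \cdot 0^{2}\right) = 381 \left(-2 - 0\right) = 381 \left(-2 + 0\right) = 381 \left(-2\right) = -762$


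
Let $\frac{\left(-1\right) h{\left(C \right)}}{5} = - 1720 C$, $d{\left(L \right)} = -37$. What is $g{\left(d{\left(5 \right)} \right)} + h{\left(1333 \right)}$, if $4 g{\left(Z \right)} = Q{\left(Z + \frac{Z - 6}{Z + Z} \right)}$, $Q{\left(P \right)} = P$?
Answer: $\frac{3393282105}{296} \approx 1.1464 \cdot 10^{7}$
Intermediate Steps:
$h{\left(C \right)} = 8600 C$ ($h{\left(C \right)} = - 5 \left(- 1720 C\right) = 8600 C$)
$g{\left(Z \right)} = \frac{Z}{4} + \frac{-6 + Z}{8 Z}$ ($g{\left(Z \right)} = \frac{Z + \frac{Z - 6}{Z + Z}}{4} = \frac{Z + \frac{-6 + Z}{2 Z}}{4} = \frac{Z}{4} + \frac{-6 + Z}{8 Z}$)
$g{\left(d{\left(5 \right)} \right)} + h{\left(1333 \right)} = \frac{-6 - 37 \left(1 + 2 \left(-37\right)\right)}{8 \left(-37\right)} + 8600 \cdot 1333 = \frac{1}{8} \left(- \frac{1}{37}\right) \left(-6 - 37 \left(1 - 74\right)\right) + 11463800 = \frac{1}{8} \left(- \frac{1}{37}\right) \left(-6 - -2701\right) + 11463800 = \frac{1}{8} \left(- \frac{1}{37}\right) \left(-6 + 2701\right) + 11463800 = \frac{1}{8} \left(- \frac{1}{37}\right) 2695 + 11463800 = - \frac{2695}{296} + 11463800 = \frac{3393282105}{296}$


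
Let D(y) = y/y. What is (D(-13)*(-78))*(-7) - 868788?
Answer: -868242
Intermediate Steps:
D(y) = 1
(D(-13)*(-78))*(-7) - 868788 = (1*(-78))*(-7) - 868788 = -78*(-7) - 868788 = 546 - 868788 = -868242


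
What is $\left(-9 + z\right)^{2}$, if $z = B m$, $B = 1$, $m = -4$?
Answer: $169$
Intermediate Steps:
$z = -4$ ($z = 1 \left(-4\right) = -4$)
$\left(-9 + z\right)^{2} = \left(-9 - 4\right)^{2} = \left(-13\right)^{2} = 169$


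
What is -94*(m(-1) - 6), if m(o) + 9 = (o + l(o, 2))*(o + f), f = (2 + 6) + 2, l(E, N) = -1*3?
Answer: 4794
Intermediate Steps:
l(E, N) = -3
f = 10 (f = 8 + 2 = 10)
m(o) = -9 + (-3 + o)*(10 + o) (m(o) = -9 + (o - 3)*(o + 10) = -9 + (-3 + o)*(10 + o))
-94*(m(-1) - 6) = -94*((-39 + (-1)**2 + 7*(-1)) - 6) = -94*((-39 + 1 - 7) - 6) = -94*(-45 - 6) = -94*(-51) = 4794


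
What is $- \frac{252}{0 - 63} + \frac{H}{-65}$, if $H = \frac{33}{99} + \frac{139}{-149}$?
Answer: $\frac{116488}{29055} \approx 4.0092$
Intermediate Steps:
$H = - \frac{268}{447}$ ($H = 33 \cdot \frac{1}{99} + 139 \left(- \frac{1}{149}\right) = \frac{1}{3} - \frac{139}{149} = - \frac{268}{447} \approx -0.59955$)
$- \frac{252}{0 - 63} + \frac{H}{-65} = - \frac{252}{0 - 63} - \frac{268}{447 \left(-65\right)} = - \frac{252}{0 - 63} - - \frac{268}{29055} = - \frac{252}{-63} + \frac{268}{29055} = \left(-252\right) \left(- \frac{1}{63}\right) + \frac{268}{29055} = 4 + \frac{268}{29055} = \frac{116488}{29055}$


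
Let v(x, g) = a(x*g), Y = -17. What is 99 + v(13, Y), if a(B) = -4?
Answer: 95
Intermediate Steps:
v(x, g) = -4
99 + v(13, Y) = 99 - 4 = 95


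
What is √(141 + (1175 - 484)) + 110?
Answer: 110 + 8*√13 ≈ 138.84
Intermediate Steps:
√(141 + (1175 - 484)) + 110 = √(141 + 691) + 110 = √832 + 110 = 8*√13 + 110 = 110 + 8*√13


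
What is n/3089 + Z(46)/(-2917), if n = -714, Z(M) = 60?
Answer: -2268078/9010613 ≈ -0.25171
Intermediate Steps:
n/3089 + Z(46)/(-2917) = -714/3089 + 60/(-2917) = -714*1/3089 + 60*(-1/2917) = -714/3089 - 60/2917 = -2268078/9010613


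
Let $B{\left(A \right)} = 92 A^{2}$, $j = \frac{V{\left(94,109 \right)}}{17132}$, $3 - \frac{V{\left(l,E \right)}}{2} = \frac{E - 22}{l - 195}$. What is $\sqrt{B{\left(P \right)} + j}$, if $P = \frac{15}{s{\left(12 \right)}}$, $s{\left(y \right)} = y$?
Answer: $\frac{7 \sqrt{2195897290835}}{865166} \approx 11.99$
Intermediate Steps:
$V{\left(l,E \right)} = 6 - \frac{2 \left(-22 + E\right)}{-195 + l}$ ($V{\left(l,E \right)} = 6 - 2 \frac{E - 22}{l - 195} = 6 - 2 \frac{-22 + E}{-195 + l} = 6 - \frac{2 \left(-22 + E\right)}{-195 + l}$)
$P = \frac{5}{4}$ ($P = \frac{15}{12} = 15 \cdot \frac{1}{12} = \frac{5}{4} \approx 1.25$)
$j = \frac{195}{432583}$ ($j = \frac{2 \frac{1}{-195 + 94} \left(-563 - 109 + 3 \cdot 94\right)}{17132} = \frac{2 \left(-563 - 109 + 282\right)}{-101} \cdot \frac{1}{17132} = 2 \left(- \frac{1}{101}\right) \left(-390\right) \frac{1}{17132} = \frac{780}{101} \cdot \frac{1}{17132} = \frac{195}{432583} \approx 0.00045078$)
$\sqrt{B{\left(P \right)} + j} = \sqrt{92 \left(\frac{5}{4}\right)^{2} + \frac{195}{432583}} = \sqrt{92 \cdot \frac{25}{16} + \frac{195}{432583}} = \sqrt{\frac{575}{4} + \frac{195}{432583}} = \sqrt{\frac{248736005}{1730332}} = \frac{7 \sqrt{2195897290835}}{865166}$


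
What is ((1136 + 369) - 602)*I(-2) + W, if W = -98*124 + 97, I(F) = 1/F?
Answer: -25013/2 ≈ -12507.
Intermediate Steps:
W = -12055 (W = -12152 + 97 = -12055)
((1136 + 369) - 602)*I(-2) + W = ((1136 + 369) - 602)/(-2) - 12055 = (1505 - 602)*(-1/2) - 12055 = 903*(-1/2) - 12055 = -903/2 - 12055 = -25013/2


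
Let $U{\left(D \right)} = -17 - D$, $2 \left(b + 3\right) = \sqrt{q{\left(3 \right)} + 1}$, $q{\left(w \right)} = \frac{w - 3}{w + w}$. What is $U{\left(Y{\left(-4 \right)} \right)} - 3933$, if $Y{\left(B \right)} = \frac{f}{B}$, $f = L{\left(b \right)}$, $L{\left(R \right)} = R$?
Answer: $- \frac{31605}{8} \approx -3950.6$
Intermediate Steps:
$q{\left(w \right)} = \frac{-3 + w}{2 w}$
$b = - \frac{5}{2}$ ($b = -3 + \frac{\sqrt{\frac{-3 + 3}{2 \cdot 3} + 1}}{2} = -3 + \frac{\sqrt{\frac{1}{2} \cdot \frac{1}{3} \cdot 0 + 1}}{2} = -3 + \frac{\sqrt{0 + 1}}{2} = -3 + \frac{\sqrt{1}}{2} = -3 + \frac{1}{2} \cdot 1 = -3 + \frac{1}{2} = - \frac{5}{2} \approx -2.5$)
$f = - \frac{5}{2} \approx -2.5$
$Y{\left(B \right)} = - \frac{5}{2 B}$
$U{\left(Y{\left(-4 \right)} \right)} - 3933 = \left(-17 - - \frac{5}{2 \left(-4\right)}\right) - 3933 = \left(-17 - \left(- \frac{5}{2}\right) \left(- \frac{1}{4}\right)\right) - 3933 = \left(-17 - \frac{5}{8}\right) - 3933 = - \frac{141}{8} - 3933 = - \frac{31605}{8}$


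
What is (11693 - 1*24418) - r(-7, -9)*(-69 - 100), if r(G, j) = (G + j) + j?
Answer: -16950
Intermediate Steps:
r(G, j) = G + 2*j
(11693 - 1*24418) - r(-7, -9)*(-69 - 100) = (11693 - 1*24418) - (-7 + 2*(-9))*(-69 - 100) = (11693 - 24418) - (-7 - 18)*(-169) = -12725 - (-25)*(-169) = -12725 - 1*4225 = -12725 - 4225 = -16950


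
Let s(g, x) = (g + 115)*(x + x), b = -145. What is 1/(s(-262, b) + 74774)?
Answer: 1/117404 ≈ 8.5176e-6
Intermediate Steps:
s(g, x) = 2*x*(115 + g) (s(g, x) = (115 + g)*(2*x) = 2*x*(115 + g))
1/(s(-262, b) + 74774) = 1/(2*(-145)*(115 - 262) + 74774) = 1/(2*(-145)*(-147) + 74774) = 1/(42630 + 74774) = 1/117404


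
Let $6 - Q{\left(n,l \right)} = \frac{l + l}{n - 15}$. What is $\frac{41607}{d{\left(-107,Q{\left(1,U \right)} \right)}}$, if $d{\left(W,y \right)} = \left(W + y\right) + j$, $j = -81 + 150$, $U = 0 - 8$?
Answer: $- \frac{291249}{232} \approx -1255.4$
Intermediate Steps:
$U = -8$
$j = 69$
$Q{\left(n,l \right)} = 6 - \frac{2 l}{-15 + n}$ ($Q{\left(n,l \right)} = 6 - \frac{l + l}{n - 15} = 6 - \frac{2 l}{-15 + n}$)
$d{\left(W,y \right)} = 69 + W + y$ ($d{\left(W,y \right)} = \left(W + y\right) + 69 = 69 + W + y$)
$\frac{41607}{d{\left(-107,Q{\left(1,U \right)} \right)}} = \frac{41607}{69 - 107 + \frac{2 \left(-45 - -8 + 3 \cdot 1\right)}{-15 + 1}} = \frac{41607}{69 - 107 + \frac{2 \left(-45 + 8 + 3\right)}{-14}} = \frac{41607}{69 - 107 + 2 \left(- \frac{1}{14}\right) \left(-34\right)} = \frac{41607}{69 - 107 + \frac{34}{7}} = \frac{41607}{- \frac{232}{7}} = 41607 \left(- \frac{7}{232}\right) = - \frac{291249}{232}$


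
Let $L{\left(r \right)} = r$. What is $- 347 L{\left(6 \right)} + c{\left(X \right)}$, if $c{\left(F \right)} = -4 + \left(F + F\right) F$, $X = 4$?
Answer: $-2054$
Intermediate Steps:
$c{\left(F \right)} = -4 + 2 F^{2}$ ($c{\left(F \right)} = -4 + 2 F F = -4 + 2 F^{2}$)
$- 347 L{\left(6 \right)} + c{\left(X \right)} = \left(-347\right) 6 - \left(4 - 2 \cdot 4^{2}\right) = -2082 + \left(-4 + 2 \cdot 16\right) = -2082 + \left(-4 + 32\right) = -2082 + 28 = -2054$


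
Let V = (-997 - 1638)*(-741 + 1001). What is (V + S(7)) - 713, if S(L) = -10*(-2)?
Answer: -685793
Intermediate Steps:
V = -685100 (V = -2635*260 = -685100)
S(L) = 20
(V + S(7)) - 713 = (-685100 + 20) - 713 = -685080 - 713 = -685793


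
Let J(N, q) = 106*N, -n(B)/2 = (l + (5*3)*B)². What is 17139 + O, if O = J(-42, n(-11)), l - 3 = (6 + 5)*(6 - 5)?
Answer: 12687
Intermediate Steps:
l = 14 (l = 3 + (6 + 5)*(6 - 5) = 3 + 11*1 = 3 + 11 = 14)
n(B) = -2*(14 + 15*B)² (n(B) = -2*(14 + (5*3)*B)² = -2*(14 + 15*B)²)
O = -4452 (O = 106*(-42) = -4452)
17139 + O = 17139 - 4452 = 12687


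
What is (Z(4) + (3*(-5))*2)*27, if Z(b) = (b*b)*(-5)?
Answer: -2970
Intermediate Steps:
Z(b) = -5*b² (Z(b) = b²*(-5) = -5*b²)
(Z(4) + (3*(-5))*2)*27 = (-5*4² + (3*(-5))*2)*27 = (-5*16 - 15*2)*27 = (-80 - 30)*27 = -110*27 = -2970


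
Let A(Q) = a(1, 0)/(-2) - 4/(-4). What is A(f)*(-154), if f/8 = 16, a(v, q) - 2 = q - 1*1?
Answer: -77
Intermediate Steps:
a(v, q) = 1 + q (a(v, q) = 2 + (q - 1*1) = 2 + (q - 1) = 2 + (-1 + q) = 1 + q)
f = 128 (f = 8*16 = 128)
A(Q) = ½ (A(Q) = (1 + 0)/(-2) - 4/(-4) = 1*(-½) - 4*(-¼) = -½ + 1 = ½)
A(f)*(-154) = (½)*(-154) = -77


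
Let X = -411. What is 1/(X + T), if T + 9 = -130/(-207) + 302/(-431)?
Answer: -89217/37477624 ≈ -0.0023805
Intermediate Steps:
T = -809437/89217 (T = -9 + (-130/(-207) + 302/(-431)) = -9 + (-130*(-1/207) + 302*(-1/431)) = -9 + (130/207 - 302/431) = -9 - 6484/89217 = -809437/89217 ≈ -9.0727)
1/(X + T) = 1/(-411 - 809437/89217) = 1/(-37477624/89217) = -89217/37477624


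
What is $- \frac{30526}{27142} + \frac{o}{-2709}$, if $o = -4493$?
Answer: $\frac{19627036}{36763839} \approx 0.53387$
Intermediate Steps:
$- \frac{30526}{27142} + \frac{o}{-2709} = - \frac{30526}{27142} - \frac{4493}{-2709} = \left(-30526\right) \frac{1}{27142} - - \frac{4493}{2709} = - \frac{15263}{13571} + \frac{4493}{2709} = \frac{19627036}{36763839}$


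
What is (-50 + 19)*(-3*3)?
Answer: 279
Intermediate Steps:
(-50 + 19)*(-3*3) = -31*(-9) = 279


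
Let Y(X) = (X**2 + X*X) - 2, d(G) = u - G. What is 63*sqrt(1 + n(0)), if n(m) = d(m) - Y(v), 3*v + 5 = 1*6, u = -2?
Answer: 21*sqrt(7) ≈ 55.561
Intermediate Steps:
d(G) = -2 - G
v = 1/3 (v = -5/3 + (1*6)/3 = -5/3 + (1/3)*6 = -5/3 + 2 = 1/3 ≈ 0.33333)
Y(X) = -2 + 2*X**2 (Y(X) = (X**2 + X**2) - 2 = 2*X**2 - 2 = -2 + 2*X**2)
n(m) = -2/9 - m (n(m) = (-2 - m) - (-2 + 2*(1/3)**2) = (-2 - m) - (-2 + 2*(1/9)) = (-2 - m) - (-2 + 2/9) = (-2 - m) - 1*(-16/9) = (-2 - m) + 16/9 = -2/9 - m)
63*sqrt(1 + n(0)) = 63*sqrt(1 + (-2/9 - 1*0)) = 63*sqrt(1 + (-2/9 + 0)) = 63*sqrt(1 - 2/9) = 63*sqrt(7/9) = 63*(sqrt(7)/3) = 21*sqrt(7)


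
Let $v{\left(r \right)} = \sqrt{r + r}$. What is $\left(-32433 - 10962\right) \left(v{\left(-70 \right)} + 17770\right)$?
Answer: $-771129150 - 86790 i \sqrt{35} \approx -7.7113 \cdot 10^{8} - 5.1346 \cdot 10^{5} i$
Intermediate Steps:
$v{\left(r \right)} = \sqrt{2} \sqrt{r}$ ($v{\left(r \right)} = \sqrt{2 r} = \sqrt{2} \sqrt{r}$)
$\left(-32433 - 10962\right) \left(v{\left(-70 \right)} + 17770\right) = \left(-32433 - 10962\right) \left(\sqrt{2} \sqrt{-70} + 17770\right) = - 43395 \left(\sqrt{2} i \sqrt{70} + 17770\right) = - 43395 \left(2 i \sqrt{35} + 17770\right) = - 43395 \left(17770 + 2 i \sqrt{35}\right) = -771129150 - 86790 i \sqrt{35}$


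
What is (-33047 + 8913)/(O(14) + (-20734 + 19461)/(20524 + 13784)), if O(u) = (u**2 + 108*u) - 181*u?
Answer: 827989272/28339681 ≈ 29.217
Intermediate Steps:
O(u) = u**2 - 73*u
(-33047 + 8913)/(O(14) + (-20734 + 19461)/(20524 + 13784)) = (-33047 + 8913)/(14*(-73 + 14) + (-20734 + 19461)/(20524 + 13784)) = -24134/(14*(-59) - 1273/34308) = -24134/(-826 - 1273*1/34308) = -24134/(-826 - 1273/34308) = -24134/(-28339681/34308) = -24134*(-34308/28339681) = 827989272/28339681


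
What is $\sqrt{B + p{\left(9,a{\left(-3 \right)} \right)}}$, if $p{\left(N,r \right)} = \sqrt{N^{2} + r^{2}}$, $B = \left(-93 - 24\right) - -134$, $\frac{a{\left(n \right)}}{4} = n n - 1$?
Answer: $\sqrt{17 + \sqrt{1105}} \approx 7.0881$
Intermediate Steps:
$a{\left(n \right)} = -4 + 4 n^{2}$ ($a{\left(n \right)} = 4 \left(n n - 1\right) = 4 \left(n^{2} - 1\right) = 4 \left(-1 + n^{2}\right) = -4 + 4 n^{2}$)
$B = 17$ ($B = -117 + 134 = 17$)
$\sqrt{B + p{\left(9,a{\left(-3 \right)} \right)}} = \sqrt{17 + \sqrt{9^{2} + \left(-4 + 4 \left(-3\right)^{2}\right)^{2}}} = \sqrt{17 + \sqrt{81 + \left(-4 + 4 \cdot 9\right)^{2}}} = \sqrt{17 + \sqrt{81 + \left(-4 + 36\right)^{2}}} = \sqrt{17 + \sqrt{81 + 32^{2}}} = \sqrt{17 + \sqrt{81 + 1024}} = \sqrt{17 + \sqrt{1105}}$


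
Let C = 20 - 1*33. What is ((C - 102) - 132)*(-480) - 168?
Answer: 118392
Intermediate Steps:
C = -13 (C = 20 - 33 = -13)
((C - 102) - 132)*(-480) - 168 = ((-13 - 102) - 132)*(-480) - 168 = (-115 - 132)*(-480) - 168 = -247*(-480) - 168 = 118560 - 168 = 118392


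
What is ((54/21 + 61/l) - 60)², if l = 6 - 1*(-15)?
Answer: 1311025/441 ≈ 2972.8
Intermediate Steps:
l = 21 (l = 6 + 15 = 21)
((54/21 + 61/l) - 60)² = ((54/21 + 61/21) - 60)² = ((54*(1/21) + 61*(1/21)) - 60)² = ((18/7 + 61/21) - 60)² = (115/21 - 60)² = (-1145/21)² = 1311025/441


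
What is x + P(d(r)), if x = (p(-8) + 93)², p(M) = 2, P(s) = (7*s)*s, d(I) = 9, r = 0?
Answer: 9592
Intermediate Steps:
P(s) = 7*s²
x = 9025 (x = (2 + 93)² = 95² = 9025)
x + P(d(r)) = 9025 + 7*9² = 9025 + 7*81 = 9025 + 567 = 9592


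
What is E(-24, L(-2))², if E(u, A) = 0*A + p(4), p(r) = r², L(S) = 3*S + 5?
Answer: 256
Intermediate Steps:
L(S) = 5 + 3*S
E(u, A) = 16 (E(u, A) = 0*A + 4² = 0 + 16 = 16)
E(-24, L(-2))² = 16² = 256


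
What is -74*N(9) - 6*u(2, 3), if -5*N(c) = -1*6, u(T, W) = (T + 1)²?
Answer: -714/5 ≈ -142.80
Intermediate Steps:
u(T, W) = (1 + T)²
N(c) = 6/5 (N(c) = -(-1)*6/5 = -⅕*(-6) = 6/5)
-74*N(9) - 6*u(2, 3) = -74*6/5 - 6*(1 + 2)² = -444/5 - 6*3² = -444/5 - 6*9 = -444/5 - 54 = -714/5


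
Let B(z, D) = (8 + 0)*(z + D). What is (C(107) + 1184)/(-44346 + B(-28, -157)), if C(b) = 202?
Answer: -63/2083 ≈ -0.030245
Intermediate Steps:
B(z, D) = 8*D + 8*z (B(z, D) = 8*(D + z) = 8*D + 8*z)
(C(107) + 1184)/(-44346 + B(-28, -157)) = (202 + 1184)/(-44346 + (8*(-157) + 8*(-28))) = 1386/(-44346 + (-1256 - 224)) = 1386/(-44346 - 1480) = 1386/(-45826) = 1386*(-1/45826) = -63/2083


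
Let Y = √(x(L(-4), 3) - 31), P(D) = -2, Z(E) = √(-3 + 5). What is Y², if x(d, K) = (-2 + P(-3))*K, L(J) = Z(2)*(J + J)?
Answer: -43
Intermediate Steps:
Z(E) = √2
L(J) = 2*J*√2 (L(J) = √2*(J + J) = √2*(2*J) = 2*J*√2)
x(d, K) = -4*K (x(d, K) = (-2 - 2)*K = -4*K)
Y = I*√43 (Y = √(-4*3 - 31) = √(-12 - 31) = √(-43) = I*√43 ≈ 6.5574*I)
Y² = (I*√43)² = -43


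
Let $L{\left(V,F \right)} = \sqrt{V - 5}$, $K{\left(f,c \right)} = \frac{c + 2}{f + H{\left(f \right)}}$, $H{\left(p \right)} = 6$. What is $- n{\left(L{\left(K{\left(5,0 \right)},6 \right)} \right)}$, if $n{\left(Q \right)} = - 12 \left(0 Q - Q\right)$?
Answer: $- \frac{12 i \sqrt{583}}{11} \approx - 26.34 i$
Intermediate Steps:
$K{\left(f,c \right)} = \frac{2 + c}{6 + f}$ ($K{\left(f,c \right)} = \frac{c + 2}{f + 6} = \frac{2 + c}{6 + f}$)
$L{\left(V,F \right)} = \sqrt{-5 + V}$
$n{\left(Q \right)} = 12 Q$ ($n{\left(Q \right)} = - 12 \left(0 - Q\right) = - 12 \left(- Q\right) = 12 Q$)
$- n{\left(L{\left(K{\left(5,0 \right)},6 \right)} \right)} = - 12 \sqrt{-5 + \frac{2 + 0}{6 + 5}} = - 12 \sqrt{-5 + \frac{1}{11} \cdot 2} = - 12 \sqrt{-5 + \frac{2}{11}} = - 12 \sqrt{- \frac{53}{11}} = - 12 \frac{i \sqrt{583}}{11} = - \frac{12 i \sqrt{583}}{11}$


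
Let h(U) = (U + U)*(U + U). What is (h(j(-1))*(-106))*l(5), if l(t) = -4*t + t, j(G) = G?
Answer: 6360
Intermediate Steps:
h(U) = 4*U² (h(U) = (2*U)*(2*U) = 4*U²)
l(t) = -3*t
(h(j(-1))*(-106))*l(5) = ((4*(-1)²)*(-106))*(-3*5) = ((4*1)*(-106))*(-15) = (4*(-106))*(-15) = -424*(-15) = 6360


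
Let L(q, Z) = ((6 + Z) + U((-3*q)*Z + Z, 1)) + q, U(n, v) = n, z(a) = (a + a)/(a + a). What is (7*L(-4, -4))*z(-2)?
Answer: -378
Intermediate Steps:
z(a) = 1 (z(a) = (2*a)/((2*a)) = (2*a)*(1/(2*a)) = 1)
L(q, Z) = 6 + q + 2*Z - 3*Z*q (L(q, Z) = ((6 + Z) + ((-3*q)*Z + Z)) + q = ((6 + Z) + (-3*Z*q + Z)) + q = ((6 + Z) + (Z - 3*Z*q)) + q = (6 + 2*Z - 3*Z*q) + q = 6 + q + 2*Z - 3*Z*q)
(7*L(-4, -4))*z(-2) = (7*(6 - 4 - 4 - 1*(-4)*(-1 + 3*(-4))))*1 = (7*(6 - 4 - 4 - 1*(-4)*(-1 - 12)))*1 = (7*(6 - 4 - 4 - 1*(-4)*(-13)))*1 = (7*(6 - 4 - 4 - 52))*1 = (7*(-54))*1 = -378*1 = -378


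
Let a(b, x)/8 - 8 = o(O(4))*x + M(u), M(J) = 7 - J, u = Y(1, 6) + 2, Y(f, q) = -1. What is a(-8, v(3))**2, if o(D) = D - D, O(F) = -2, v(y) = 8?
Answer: 12544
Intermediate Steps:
u = 1 (u = -1 + 2 = 1)
o(D) = 0
a(b, x) = 112 (a(b, x) = 64 + 8*(0*x + (7 - 1*1)) = 64 + 8*(0 + (7 - 1)) = 64 + 8*(0 + 6) = 64 + 8*6 = 64 + 48 = 112)
a(-8, v(3))**2 = 112**2 = 12544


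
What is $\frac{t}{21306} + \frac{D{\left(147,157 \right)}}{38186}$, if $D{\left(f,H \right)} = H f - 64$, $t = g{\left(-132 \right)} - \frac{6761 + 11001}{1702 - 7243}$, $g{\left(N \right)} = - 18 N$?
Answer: $\frac{1610242120649}{2254053632778} \approx 0.71438$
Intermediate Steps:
$t = \frac{13183178}{5541}$ ($t = \left(-18\right) \left(-132\right) - \frac{6761 + 11001}{1702 - 7243} = 2376 - \frac{17762}{-5541} = 2376 - 17762 \left(- \frac{1}{5541}\right) = 2376 - - \frac{17762}{5541} = 2376 + \frac{17762}{5541} = \frac{13183178}{5541} \approx 2379.2$)
$D{\left(f,H \right)} = -64 + H f$
$\frac{t}{21306} + \frac{D{\left(147,157 \right)}}{38186} = \frac{13183178}{5541 \cdot 21306} + \frac{-64 + 157 \cdot 147}{38186} = \frac{13183178}{5541} \cdot \frac{1}{21306} + \left(-64 + 23079\right) \frac{1}{38186} = \frac{6591589}{59028273} + 23015 \cdot \frac{1}{38186} = \frac{6591589}{59028273} + \frac{23015}{38186} = \frac{1610242120649}{2254053632778}$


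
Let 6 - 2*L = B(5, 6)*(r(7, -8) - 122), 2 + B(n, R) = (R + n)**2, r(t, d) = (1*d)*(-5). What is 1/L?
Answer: 1/4882 ≈ 0.00020483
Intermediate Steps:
r(t, d) = -5*d (r(t, d) = d*(-5) = -5*d)
B(n, R) = -2 + (R + n)**2
L = 4882 (L = 3 - (-2 + (6 + 5)**2)*(-5*(-8) - 122)/2 = 3 - (-2 + 11**2)*(40 - 122)/2 = 3 - (-2 + 121)*(-82)/2 = 3 - 119*(-82)/2 = 3 - 1/2*(-9758) = 3 + 4879 = 4882)
1/L = 1/4882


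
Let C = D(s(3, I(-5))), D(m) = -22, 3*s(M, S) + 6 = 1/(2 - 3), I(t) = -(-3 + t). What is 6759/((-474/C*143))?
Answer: 2253/1027 ≈ 2.1938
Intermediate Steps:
I(t) = 3 - t
s(M, S) = -7/3 (s(M, S) = -2 + 1/(3*(2 - 3)) = -2 + (⅓)/(-1) = -2 + (⅓)*(-1) = -2 - ⅓ = -7/3)
C = -22
6759/((-474/C*143)) = 6759/((-474/(-22)*143)) = 6759/((-474*(-1/22)*143)) = 6759/(((237/11)*143)) = 6759/3081 = 6759*(1/3081) = 2253/1027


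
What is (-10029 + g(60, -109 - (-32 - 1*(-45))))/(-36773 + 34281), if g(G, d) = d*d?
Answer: -4855/2492 ≈ -1.9482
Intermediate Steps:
g(G, d) = d**2
(-10029 + g(60, -109 - (-32 - 1*(-45))))/(-36773 + 34281) = (-10029 + (-109 - (-32 - 1*(-45)))**2)/(-36773 + 34281) = (-10029 + (-109 - (-32 + 45))**2)/(-2492) = (-10029 + (-109 - 1*13)**2)*(-1/2492) = (-10029 + (-109 - 13)**2)*(-1/2492) = (-10029 + (-122)**2)*(-1/2492) = (-10029 + 14884)*(-1/2492) = 4855*(-1/2492) = -4855/2492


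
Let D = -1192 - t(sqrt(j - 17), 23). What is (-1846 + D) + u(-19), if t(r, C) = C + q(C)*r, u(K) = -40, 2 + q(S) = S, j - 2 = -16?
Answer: -3101 - 21*I*sqrt(31) ≈ -3101.0 - 116.92*I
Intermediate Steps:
j = -14 (j = 2 - 16 = -14)
q(S) = -2 + S
t(r, C) = C + r*(-2 + C) (t(r, C) = C + (-2 + C)*r = C + r*(-2 + C))
D = -1215 - 21*I*sqrt(31) (D = -1192 - (23 + sqrt(-14 - 17)*(-2 + 23)) = -1192 - (23 + sqrt(-31)*21) = -1192 - (23 + (I*sqrt(31))*21) = -1192 - (23 + 21*I*sqrt(31)) = -1192 + (-23 - 21*I*sqrt(31)) = -1215 - 21*I*sqrt(31) ≈ -1215.0 - 116.92*I)
(-1846 + D) + u(-19) = (-1846 + (-1215 - 21*I*sqrt(31))) - 40 = (-3061 - 21*I*sqrt(31)) - 40 = -3101 - 21*I*sqrt(31)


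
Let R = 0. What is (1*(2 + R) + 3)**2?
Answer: 25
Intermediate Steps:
(1*(2 + R) + 3)**2 = (1*(2 + 0) + 3)**2 = (1*2 + 3)**2 = (2 + 3)**2 = 5**2 = 25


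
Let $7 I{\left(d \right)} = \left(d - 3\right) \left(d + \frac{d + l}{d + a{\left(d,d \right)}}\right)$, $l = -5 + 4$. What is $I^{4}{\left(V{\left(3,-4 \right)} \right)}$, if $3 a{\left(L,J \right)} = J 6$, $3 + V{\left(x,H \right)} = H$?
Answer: $\frac{3733010410000}{466948881} \approx 7994.5$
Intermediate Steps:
$l = -1$
$V{\left(x,H \right)} = -3 + H$
$a{\left(L,J \right)} = 2 J$ ($a{\left(L,J \right)} = \frac{J 6}{3} = \frac{6 J}{3} = 2 J$)
$I{\left(d \right)} = \frac{\left(-3 + d\right) \left(d + \frac{-1 + d}{3 d}\right)}{7}$ ($I{\left(d \right)} = \frac{\left(d - 3\right) \left(d + \frac{d - 1}{d + 2 d}\right)}{7} = \frac{\left(-3 + d\right) \left(d + \frac{-1 + d}{3 d}\right)}{7}$)
$I^{4}{\left(V{\left(3,-4 \right)} \right)} = \left(\frac{3 - 8 \left(-3 - 4\right)^{2} - 4 \left(-3 - 4\right) + 3 \left(-3 - 4\right)^{3}}{21 \left(-3 - 4\right)}\right)^{4} = \left(\frac{3 - 8 \left(-7\right)^{2} - -28 + 3 \left(-7\right)^{3}}{21 \left(-7\right)}\right)^{4} = \left(\frac{1}{21} \left(- \frac{1}{7}\right) \left(3 - 392 + 28 + 3 \left(-343\right)\right)\right)^{4} = \left(\frac{1}{21} \left(- \frac{1}{7}\right) \left(3 - 392 + 28 - 1029\right)\right)^{4} = \left(\frac{1}{21} \left(- \frac{1}{7}\right) \left(-1390\right)\right)^{4} = \left(\frac{1390}{147}\right)^{4} = \frac{3733010410000}{466948881}$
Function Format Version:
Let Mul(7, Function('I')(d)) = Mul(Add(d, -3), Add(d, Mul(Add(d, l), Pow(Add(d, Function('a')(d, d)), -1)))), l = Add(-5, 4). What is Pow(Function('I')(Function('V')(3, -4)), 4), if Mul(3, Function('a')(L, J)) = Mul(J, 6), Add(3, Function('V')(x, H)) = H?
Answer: Rational(3733010410000, 466948881) ≈ 7994.5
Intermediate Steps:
l = -1
Function('V')(x, H) = Add(-3, H)
Function('a')(L, J) = Mul(2, J) (Function('a')(L, J) = Mul(Rational(1, 3), Mul(J, 6)) = Mul(Rational(1, 3), Mul(6, J)) = Mul(2, J))
Function('I')(d) = Mul(Rational(1, 7), Add(-3, d), Add(d, Mul(Rational(1, 3), Pow(d, -1), Add(-1, d)))) (Function('I')(d) = Mul(Rational(1, 7), Mul(Add(d, -3), Add(d, Mul(Add(d, -1), Pow(Add(d, Mul(2, d)), -1))))) = Mul(Rational(1, 7), Mul(Add(-3, d), Add(d, Mul(Add(-1, d), Pow(Mul(3, d), -1))))) = Mul(Rational(1, 7), Mul(Add(-3, d), Add(d, Mul(Add(-1, d), Mul(Rational(1, 3), Pow(d, -1)))))) = Mul(Rational(1, 7), Mul(Add(-3, d), Add(d, Mul(Rational(1, 3), Pow(d, -1), Add(-1, d))))) = Mul(Rational(1, 7), Add(-3, d), Add(d, Mul(Rational(1, 3), Pow(d, -1), Add(-1, d)))))
Pow(Function('I')(Function('V')(3, -4)), 4) = Pow(Mul(Rational(1, 21), Pow(Add(-3, -4), -1), Add(3, Mul(-8, Pow(Add(-3, -4), 2)), Mul(-4, Add(-3, -4)), Mul(3, Pow(Add(-3, -4), 3)))), 4) = Pow(Mul(Rational(1, 21), Pow(-7, -1), Add(3, Mul(-8, Pow(-7, 2)), Mul(-4, -7), Mul(3, Pow(-7, 3)))), 4) = Pow(Mul(Rational(1, 21), Rational(-1, 7), Add(3, Mul(-8, 49), 28, Mul(3, -343))), 4) = Pow(Mul(Rational(1, 21), Rational(-1, 7), Add(3, -392, 28, -1029)), 4) = Pow(Mul(Rational(1, 21), Rational(-1, 7), -1390), 4) = Pow(Rational(1390, 147), 4) = Rational(3733010410000, 466948881)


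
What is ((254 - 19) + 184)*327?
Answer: 137013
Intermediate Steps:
((254 - 19) + 184)*327 = (235 + 184)*327 = 419*327 = 137013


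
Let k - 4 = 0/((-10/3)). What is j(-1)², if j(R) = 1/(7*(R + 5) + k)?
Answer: 1/1024 ≈ 0.00097656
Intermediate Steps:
k = 4 (k = 4 + 0/((-10/3)) = 4 + 0/((-10*⅓)) = 4 + 0/(-10/3) = 4 + 0*(-3/10) = 4 + 0 = 4)
j(R) = 1/(39 + 7*R) (j(R) = 1/(7*(R + 5) + 4) = 1/(7*(5 + R) + 4) = 1/((35 + 7*R) + 4) = 1/(39 + 7*R))
j(-1)² = (1/(39 + 7*(-1)))² = (1/(39 - 7))² = (1/32)² = 1/1024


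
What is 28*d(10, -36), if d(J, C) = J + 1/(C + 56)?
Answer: 1407/5 ≈ 281.40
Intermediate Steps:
d(J, C) = J + 1/(56 + C)
28*d(10, -36) = 28*((1 + 56*10 - 36*10)/(56 - 36)) = 28*((1 + 560 - 360)/20) = 28*((1/20)*201) = 28*(201/20) = 1407/5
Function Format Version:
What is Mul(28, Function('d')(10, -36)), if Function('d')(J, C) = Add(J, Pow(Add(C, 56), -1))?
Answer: Rational(1407, 5) ≈ 281.40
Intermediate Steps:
Function('d')(J, C) = Add(J, Pow(Add(56, C), -1))
Mul(28, Function('d')(10, -36)) = Mul(28, Mul(Pow(Add(56, -36), -1), Add(1, Mul(56, 10), Mul(-36, 10)))) = Mul(28, Mul(Pow(20, -1), Add(1, 560, -360))) = Mul(28, Mul(Rational(1, 20), 201)) = Mul(28, Rational(201, 20)) = Rational(1407, 5)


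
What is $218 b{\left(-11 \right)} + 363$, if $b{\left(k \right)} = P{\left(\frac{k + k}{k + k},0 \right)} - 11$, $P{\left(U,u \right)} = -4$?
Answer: $-2907$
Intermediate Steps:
$b{\left(k \right)} = -15$ ($b{\left(k \right)} = -4 - 11 = -15$)
$218 b{\left(-11 \right)} + 363 = 218 \left(-15\right) + 363 = -3270 + 363 = -2907$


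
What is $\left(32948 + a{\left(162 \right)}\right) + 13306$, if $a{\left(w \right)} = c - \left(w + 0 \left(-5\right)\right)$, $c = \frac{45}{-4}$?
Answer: $\frac{184323}{4} \approx 46081.0$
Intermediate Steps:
$c = - \frac{45}{4}$ ($c = 45 \left(- \frac{1}{4}\right) = - \frac{45}{4} \approx -11.25$)
$a{\left(w \right)} = - \frac{45}{4} - w$ ($a{\left(w \right)} = - \frac{45}{4} - \left(w + 0 \left(-5\right)\right) = - \frac{45}{4} - \left(w + 0\right) = - \frac{45}{4} - w$)
$\left(32948 + a{\left(162 \right)}\right) + 13306 = \left(32948 - \frac{693}{4}\right) + 13306 = \frac{131099}{4} + 13306 = \frac{184323}{4}$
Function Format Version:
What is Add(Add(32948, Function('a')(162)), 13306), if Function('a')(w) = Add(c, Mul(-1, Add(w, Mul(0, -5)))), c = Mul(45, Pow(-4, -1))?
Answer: Rational(184323, 4) ≈ 46081.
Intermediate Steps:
c = Rational(-45, 4) (c = Mul(45, Rational(-1, 4)) = Rational(-45, 4) ≈ -11.250)
Function('a')(w) = Add(Rational(-45, 4), Mul(-1, w)) (Function('a')(w) = Add(Rational(-45, 4), Mul(-1, Add(w, Mul(0, -5)))) = Add(Rational(-45, 4), Mul(-1, Add(w, 0))) = Add(Rational(-45, 4), Mul(-1, w)))
Add(Add(32948, Function('a')(162)), 13306) = Add(Add(32948, Add(Rational(-45, 4), Mul(-1, 162))), 13306) = Add(Add(32948, Add(Rational(-45, 4), -162)), 13306) = Add(Add(32948, Rational(-693, 4)), 13306) = Add(Rational(131099, 4), 13306) = Rational(184323, 4)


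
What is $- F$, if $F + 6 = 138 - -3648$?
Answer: $-3780$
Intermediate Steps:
$F = 3780$ ($F = -6 + \left(138 - -3648\right) = -6 + \left(138 + 3648\right) = -6 + 3786 = 3780$)
$- F = \left(-1\right) 3780 = -3780$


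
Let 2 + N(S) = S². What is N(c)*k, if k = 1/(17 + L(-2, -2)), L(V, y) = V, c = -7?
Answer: 47/15 ≈ 3.1333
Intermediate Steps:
N(S) = -2 + S²
k = 1/15 (k = 1/(17 - 2) = 1/15 ≈ 0.066667)
N(c)*k = (-2 + (-7)²)*(1/15) = (-2 + 49)*(1/15) = 47*(1/15) = 47/15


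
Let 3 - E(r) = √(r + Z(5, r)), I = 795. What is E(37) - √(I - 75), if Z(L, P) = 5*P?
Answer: 3 - √222 - 12*√5 ≈ -38.732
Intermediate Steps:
E(r) = 3 - √6*√r (E(r) = 3 - √(r + 5*r) = 3 - √(6*r) = 3 - √6*√r)
E(37) - √(I - 75) = (3 - √6*√37) - √(795 - 75) = (3 - √222) - √720 = (3 - √222) - 12*√5 = 3 - √222 - 12*√5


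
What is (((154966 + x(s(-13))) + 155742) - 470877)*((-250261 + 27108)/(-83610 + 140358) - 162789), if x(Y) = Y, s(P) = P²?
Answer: 369526933000000/14187 ≈ 2.6047e+10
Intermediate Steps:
(((154966 + x(s(-13))) + 155742) - 470877)*((-250261 + 27108)/(-83610 + 140358) - 162789) = (((154966 + (-13)²) + 155742) - 470877)*((-250261 + 27108)/(-83610 + 140358) - 162789) = (((154966 + 169) + 155742) - 470877)*(-223153/56748 - 162789) = ((155135 + 155742) - 470877)*(-223153*1/56748 - 162789) = (310877 - 470877)*(-223153/56748 - 162789) = -160000*(-9238173325/56748) = 369526933000000/14187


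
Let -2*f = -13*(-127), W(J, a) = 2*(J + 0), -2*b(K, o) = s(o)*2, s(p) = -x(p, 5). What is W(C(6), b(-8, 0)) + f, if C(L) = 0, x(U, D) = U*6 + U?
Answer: -1651/2 ≈ -825.50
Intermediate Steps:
x(U, D) = 7*U (x(U, D) = 6*U + U = 7*U)
s(p) = -7*p
b(K, o) = 7*o (b(K, o) = -(-7*o)*2/2 = -(-7)*o = 7*o)
W(J, a) = 2*J
f = -1651/2 (f = -(-13)*(-127)/2 = -½*1651 = -1651/2 ≈ -825.50)
W(C(6), b(-8, 0)) + f = 2*0 - 1651/2 = 0 - 1651/2 = -1651/2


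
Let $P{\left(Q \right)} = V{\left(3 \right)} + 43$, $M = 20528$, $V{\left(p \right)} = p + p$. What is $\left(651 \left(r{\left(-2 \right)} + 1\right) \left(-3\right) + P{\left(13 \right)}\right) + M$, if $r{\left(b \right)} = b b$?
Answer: $10812$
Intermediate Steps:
$V{\left(p \right)} = 2 p$
$r{\left(b \right)} = b^{2}$
$P{\left(Q \right)} = 49$ ($P{\left(Q \right)} = 2 \cdot 3 + 43 = 6 + 43 = 49$)
$\left(651 \left(r{\left(-2 \right)} + 1\right) \left(-3\right) + P{\left(13 \right)}\right) + M = \left(651 \left(\left(-2\right)^{2} + 1\right) \left(-3\right) + 49\right) + 20528 = \left(651 \left(4 + 1\right) \left(-3\right) + 49\right) + 20528 = \left(651 \cdot 5 \left(-3\right) + 49\right) + 20528 = \left(651 \left(-15\right) + 49\right) + 20528 = \left(-9765 + 49\right) + 20528 = -9716 + 20528 = 10812$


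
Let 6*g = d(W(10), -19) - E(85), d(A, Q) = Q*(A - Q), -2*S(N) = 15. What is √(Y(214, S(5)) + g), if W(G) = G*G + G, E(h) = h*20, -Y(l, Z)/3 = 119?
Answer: I*√37758/6 ≈ 32.386*I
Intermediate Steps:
S(N) = -15/2 (S(N) = -½*15 = -15/2)
Y(l, Z) = -357 (Y(l, Z) = -3*119 = -357)
E(h) = 20*h
W(G) = G + G² (W(G) = G² + G = G + G²)
g = -4151/6 (g = (-19*(10*(1 + 10) - 1*(-19)) - 20*85)/6 = (-19*(10*11 + 19) - 1*1700)/6 = (-19*(110 + 19) - 1700)/6 = (-19*129 - 1700)/6 = (-2451 - 1700)/6 = (⅙)*(-4151) = -4151/6 ≈ -691.83)
√(Y(214, S(5)) + g) = √(-357 - 4151/6) = √(-6293/6) = I*√37758/6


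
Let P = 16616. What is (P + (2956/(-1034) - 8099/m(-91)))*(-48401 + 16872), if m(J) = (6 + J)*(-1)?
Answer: -22886185612403/43945 ≈ -5.2079e+8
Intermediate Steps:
m(J) = -6 - J
(P + (2956/(-1034) - 8099/m(-91)))*(-48401 + 16872) = (16616 + (2956/(-1034) - 8099/(-6 - 1*(-91))))*(-48401 + 16872) = (16616 + (2956*(-1/1034) - 8099/(-6 + 91)))*(-31529) = (16616 + (-1478/517 - 8099/85))*(-31529) = (16616 - 4312813/43945)*(-31529) = (725877307/43945)*(-31529) = -22886185612403/43945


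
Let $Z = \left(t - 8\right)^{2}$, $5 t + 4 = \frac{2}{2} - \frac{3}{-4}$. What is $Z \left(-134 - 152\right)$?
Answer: $- \frac{4084223}{200} \approx -20421.0$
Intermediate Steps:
$t = - \frac{9}{20}$ ($t = - \frac{4}{5} + \frac{\frac{2}{2} - \frac{3}{-4}}{5} = - \frac{4}{5} + \frac{2 \cdot \frac{1}{2} - - \frac{3}{4}}{5} = - \frac{4}{5} + \frac{1 + \frac{3}{4}}{5} = - \frac{4}{5} + \frac{1}{5} \cdot \frac{7}{4} = - \frac{4}{5} + \frac{7}{20} = - \frac{9}{20} \approx -0.45$)
$Z = \frac{28561}{400}$ ($Z = \left(- \frac{9}{20} - 8\right)^{2} = \left(- \frac{169}{20}\right)^{2} = \frac{28561}{400} \approx 71.402$)
$Z \left(-134 - 152\right) = \frac{28561 \left(-134 - 152\right)}{400} = \frac{28561}{400} \left(-286\right) = - \frac{4084223}{200}$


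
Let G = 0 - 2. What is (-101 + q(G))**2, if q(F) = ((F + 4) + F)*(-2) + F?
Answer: 10609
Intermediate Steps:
G = -2
q(F) = -8 - 3*F (q(F) = ((4 + F) + F)*(-2) + F = (4 + 2*F)*(-2) + F = (-8 - 4*F) + F = -8 - 3*F)
(-101 + q(G))**2 = (-101 + (-8 - 3*(-2)))**2 = (-101 + (-8 + 6))**2 = (-101 - 2)**2 = (-103)**2 = 10609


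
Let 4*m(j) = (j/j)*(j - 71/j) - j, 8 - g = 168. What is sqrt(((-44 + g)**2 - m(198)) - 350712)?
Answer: I*sqrt(5385687142)/132 ≈ 555.96*I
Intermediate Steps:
g = -160 (g = 8 - 1*168 = 8 - 168 = -160)
m(j) = -71/(4*j) (m(j) = ((j/j)*(j - 71/j) - j)/4 = (1*(j - 71/j) - j)/4 = ((j - 71/j) - j)/4 = (-71/j)/4 = -71/(4*j))
sqrt(((-44 + g)**2 - m(198)) - 350712) = sqrt(((-44 - 160)**2 - (-71)/(4*198)) - 350712) = sqrt(((-204)**2 - (-71)/(4*198)) - 350712) = sqrt((41616 - 1*(-71/792)) - 350712) = sqrt((41616 + 71/792) - 350712) = sqrt(32959943/792 - 350712) = sqrt(-244803961/792) = I*sqrt(5385687142)/132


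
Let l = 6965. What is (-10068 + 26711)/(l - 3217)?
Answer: 16643/3748 ≈ 4.4405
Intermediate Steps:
(-10068 + 26711)/(l - 3217) = (-10068 + 26711)/(6965 - 3217) = 16643/3748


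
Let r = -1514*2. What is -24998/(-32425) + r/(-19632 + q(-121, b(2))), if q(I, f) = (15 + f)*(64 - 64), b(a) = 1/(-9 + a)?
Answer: 147235909/159141900 ≈ 0.92519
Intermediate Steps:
q(I, f) = 0 (q(I, f) = (15 + f)*0 = 0)
r = -3028
-24998/(-32425) + r/(-19632 + q(-121, b(2))) = -24998/(-32425) - 3028/(-19632 + 0) = -24998*(-1/32425) - 3028/(-19632) = 24998/32425 - 3028*(-1/19632) = 24998/32425 + 757/4908 = 147235909/159141900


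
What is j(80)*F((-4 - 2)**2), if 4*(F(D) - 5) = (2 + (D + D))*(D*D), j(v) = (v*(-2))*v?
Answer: -306956800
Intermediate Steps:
j(v) = -2*v**2 (j(v) = (-2*v)*v = -2*v**2)
F(D) = 5 + D**2*(2 + 2*D)/4 (F(D) = 5 + ((2 + (D + D))*(D*D))/4 = 5 + ((2 + 2*D)*D**2)/4 = 5 + (D**2*(2 + 2*D))/4 = 5 + D**2*(2 + 2*D)/4)
j(80)*F((-4 - 2)**2) = (-2*80**2)*(5 + ((-4 - 2)**2)**2/2 + ((-4 - 2)**2)**3/2) = (-2*6400)*(5 + ((-6)**2)**2/2 + ((-6)**2)**3/2) = -12800*(5 + (1/2)*36**2 + (1/2)*36**3) = -12800*(5 + (1/2)*1296 + (1/2)*46656) = -12800*(5 + 648 + 23328) = -12800*23981 = -306956800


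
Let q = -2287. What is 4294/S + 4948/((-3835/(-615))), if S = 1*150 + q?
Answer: 1297293250/1639079 ≈ 791.48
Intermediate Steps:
S = -2137 (S = 1*150 - 2287 = 150 - 2287 = -2137)
4294/S + 4948/((-3835/(-615))) = 4294/(-2137) + 4948/((-3835/(-615))) = 4294*(-1/2137) + 4948/((-3835*(-1/615))) = -4294/2137 + 4948/(767/123) = -4294/2137 + 4948*(123/767) = -4294/2137 + 608604/767 = 1297293250/1639079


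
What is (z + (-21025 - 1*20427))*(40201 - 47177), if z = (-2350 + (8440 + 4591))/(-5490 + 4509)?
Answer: 2603205952/9 ≈ 2.8925e+8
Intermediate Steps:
z = -10681/981 (z = (-2350 + 13031)/(-981) = 10681*(-1/981) = -10681/981 ≈ -10.888)
(z + (-21025 - 1*20427))*(40201 - 47177) = (-10681/981 + (-21025 - 1*20427))*(40201 - 47177) = (-10681/981 + (-21025 - 20427))*(-6976) = (-10681/981 - 41452)*(-6976) = -40675093/981*(-6976) = 2603205952/9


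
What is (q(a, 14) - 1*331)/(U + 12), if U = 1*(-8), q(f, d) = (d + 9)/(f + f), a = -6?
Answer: -3995/48 ≈ -83.229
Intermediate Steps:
q(f, d) = (9 + d)/(2*f) (q(f, d) = (9 + d)/((2*f)) = (9 + d)*(1/(2*f)) = (9 + d)/(2*f))
U = -8
(q(a, 14) - 1*331)/(U + 12) = ((½)*(9 + 14)/(-6) - 1*331)/(-8 + 12) = ((½)*(-⅙)*23 - 331)/4 = (-23/12 - 331)*(¼) = -3995/12*¼ = -3995/48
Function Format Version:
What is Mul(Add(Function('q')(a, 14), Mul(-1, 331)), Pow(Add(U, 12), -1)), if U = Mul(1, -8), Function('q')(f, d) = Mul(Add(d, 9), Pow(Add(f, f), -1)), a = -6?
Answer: Rational(-3995, 48) ≈ -83.229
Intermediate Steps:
Function('q')(f, d) = Mul(Rational(1, 2), Pow(f, -1), Add(9, d)) (Function('q')(f, d) = Mul(Add(9, d), Pow(Mul(2, f), -1)) = Mul(Add(9, d), Mul(Rational(1, 2), Pow(f, -1))) = Mul(Rational(1, 2), Pow(f, -1), Add(9, d)))
U = -8
Mul(Add(Function('q')(a, 14), Mul(-1, 331)), Pow(Add(U, 12), -1)) = Mul(Add(Mul(Rational(1, 2), Pow(-6, -1), Add(9, 14)), Mul(-1, 331)), Pow(Add(-8, 12), -1)) = Mul(Add(Mul(Rational(1, 2), Rational(-1, 6), 23), -331), Pow(4, -1)) = Mul(Add(Rational(-23, 12), -331), Rational(1, 4)) = Mul(Rational(-3995, 12), Rational(1, 4)) = Rational(-3995, 48)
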